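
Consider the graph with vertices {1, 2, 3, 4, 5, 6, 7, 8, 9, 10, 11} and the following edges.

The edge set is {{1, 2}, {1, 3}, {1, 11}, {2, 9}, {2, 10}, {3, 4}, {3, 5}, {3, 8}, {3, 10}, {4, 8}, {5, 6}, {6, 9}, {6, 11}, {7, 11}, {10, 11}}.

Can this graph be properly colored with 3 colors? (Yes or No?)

Yes

The chromatic number is 3. 3, 4, 8 are mutually adjacent, so at least 3 colors are needed.
One proper 3-coloring: 1=blue, 2=red, 3=red, 4=green, 5=green, 6=blue, 7=blue, 8=blue, 9=green, 10=blue, 11=red.
That is already a proper 3-coloring.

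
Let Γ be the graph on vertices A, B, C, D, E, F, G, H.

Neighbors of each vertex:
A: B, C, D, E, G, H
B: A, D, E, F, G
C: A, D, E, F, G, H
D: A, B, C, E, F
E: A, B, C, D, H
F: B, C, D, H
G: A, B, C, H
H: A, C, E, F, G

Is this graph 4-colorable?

The chromatic number is 4. A, C, E, H form a clique, so at least 4 colors are needed.
4 colors suffice: color 1 → {B, C}; color 2 → {A, F}; color 3 → {E, G}; color 4 → {D, H}.
That is already a proper 4-coloring.

Yes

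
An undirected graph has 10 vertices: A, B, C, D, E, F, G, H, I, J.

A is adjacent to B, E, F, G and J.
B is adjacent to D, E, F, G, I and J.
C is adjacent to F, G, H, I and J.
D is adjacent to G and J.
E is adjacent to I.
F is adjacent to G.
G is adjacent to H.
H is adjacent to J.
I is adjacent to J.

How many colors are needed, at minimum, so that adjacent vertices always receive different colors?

4

A, B, F, G are pairwise adjacent (a clique of size 4), so at least 4 colors are needed.
4 colors suffice: color 1 → {B, C}; color 2 → {E, G, J}; color 3 → {A, D, H, I}; color 4 → {F}. No two adjacent vertices share a color.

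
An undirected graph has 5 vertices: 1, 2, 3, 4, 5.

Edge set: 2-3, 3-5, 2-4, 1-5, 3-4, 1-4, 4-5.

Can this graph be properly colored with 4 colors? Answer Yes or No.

Yes

The chromatic number is 3. 1, 4, 5 form a triangle, so at least 3 colors are needed.
A valid assignment using 3 colors: 1=green, 2=blue, 3=green, 4=red, 5=blue.
Since 4 ≥ 3, a proper 4-coloring certainly exists.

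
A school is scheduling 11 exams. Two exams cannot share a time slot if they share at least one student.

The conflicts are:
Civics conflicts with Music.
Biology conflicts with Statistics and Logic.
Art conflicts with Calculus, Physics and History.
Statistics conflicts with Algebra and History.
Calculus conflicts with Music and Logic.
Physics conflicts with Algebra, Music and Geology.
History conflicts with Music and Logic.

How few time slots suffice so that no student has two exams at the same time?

3

The cycle Algebra-Physics-Music-History-Statistics-Algebra has odd length 5, so it cannot be 2-colored; at least 3 time slots are needed.
3 time slots suffice: Civics=1, Biology=1, Art=2, Statistics=2, Calculus=1, Physics=1, Algebra=3, History=1, Music=2, Logic=2, Geology=2. Every pair that conflicts lands in different time slots.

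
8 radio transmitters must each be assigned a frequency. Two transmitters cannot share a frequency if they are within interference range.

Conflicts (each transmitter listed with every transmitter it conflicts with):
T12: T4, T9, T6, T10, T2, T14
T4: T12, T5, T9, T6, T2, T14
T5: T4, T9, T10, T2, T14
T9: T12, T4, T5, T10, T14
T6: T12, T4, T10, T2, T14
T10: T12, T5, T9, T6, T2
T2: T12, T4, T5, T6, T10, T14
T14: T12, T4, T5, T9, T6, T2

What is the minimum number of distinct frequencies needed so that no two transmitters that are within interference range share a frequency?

T12, T4, T6, T2, T14 pairwise conflict, so at least 5 frequencies are needed.
5 frequencies suffice: frequency 1 → {T12, T5}; frequency 2 → {T4, T10}; frequency 3 → {T9, T2}; frequency 4 → {T14}; frequency 5 → {T6}. Each listed conflict is separated.

5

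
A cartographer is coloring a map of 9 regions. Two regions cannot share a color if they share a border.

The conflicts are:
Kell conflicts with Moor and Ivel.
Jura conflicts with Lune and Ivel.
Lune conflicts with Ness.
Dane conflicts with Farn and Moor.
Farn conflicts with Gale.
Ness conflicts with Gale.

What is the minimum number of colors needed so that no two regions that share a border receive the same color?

The cycle Ivel-Jura-Lune-Ness-Gale-Farn-Dane-Moor-Kell-Ivel has odd length 9, so it cannot be 2-colored; at least 3 colors are needed.
3 colors suffice: Kell=2, Jura=2, Lune=1, Dane=3, Farn=2, Moor=1, Ness=2, Ivel=1, Gale=1. Every pair that conflicts lands in different colors.

3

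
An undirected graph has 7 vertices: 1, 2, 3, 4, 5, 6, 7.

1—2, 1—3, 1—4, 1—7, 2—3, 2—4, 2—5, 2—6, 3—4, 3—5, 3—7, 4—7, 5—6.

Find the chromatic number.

1, 2, 3, 4 form a clique, so at least 4 colors are needed.
4 colors suffice: color a → {3, 6}; color b → {2, 7}; color c → {4, 5}; color d → {1}. No two adjacent vertices share a color.

4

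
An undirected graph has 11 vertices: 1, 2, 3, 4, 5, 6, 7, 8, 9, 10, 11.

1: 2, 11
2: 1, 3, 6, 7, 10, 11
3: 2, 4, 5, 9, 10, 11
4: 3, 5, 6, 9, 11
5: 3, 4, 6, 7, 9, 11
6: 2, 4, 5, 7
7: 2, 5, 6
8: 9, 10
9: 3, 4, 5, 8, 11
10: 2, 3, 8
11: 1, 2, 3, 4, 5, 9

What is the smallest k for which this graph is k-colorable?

5

3, 4, 5, 9, 11 are pairwise adjacent (a clique of size 5), so at least 5 colors are needed.
A valid assignment using 5 colors: 1=c, 2=a, 3=c, 4=e, 5=a, 6=b, 7=c, 8=a, 9=d, 10=b, 11=b. Every edge joins two different colors.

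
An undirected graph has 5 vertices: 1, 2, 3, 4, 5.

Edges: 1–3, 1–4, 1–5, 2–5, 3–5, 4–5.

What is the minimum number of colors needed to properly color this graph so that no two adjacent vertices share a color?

3

1, 4, 5 form a triangle, so at least 3 colors are needed.
One proper 3-coloring: 1=blue, 2=blue, 3=green, 4=green, 5=red. No two adjacent vertices share a color.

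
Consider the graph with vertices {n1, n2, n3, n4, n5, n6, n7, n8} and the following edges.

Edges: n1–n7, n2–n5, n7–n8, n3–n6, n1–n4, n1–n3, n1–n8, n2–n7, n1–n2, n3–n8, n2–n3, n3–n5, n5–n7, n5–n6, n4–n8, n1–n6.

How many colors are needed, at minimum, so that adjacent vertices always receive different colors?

3

n1, n3, n6 are pairwise adjacent, so at least 3 colors are needed.
3 colors suffice: color 1 → {n1, n5}; color 2 → {n3, n4, n7}; color 3 → {n2, n6, n8}. No two adjacent vertices share a color.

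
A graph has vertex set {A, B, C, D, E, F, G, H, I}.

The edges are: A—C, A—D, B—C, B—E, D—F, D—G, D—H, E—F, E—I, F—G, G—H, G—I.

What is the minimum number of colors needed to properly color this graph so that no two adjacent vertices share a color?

D, F, G are pairwise adjacent, so at least 3 colors are needed.
3 colors suffice: A=green, B=blue, C=red, D=blue, E=red, F=green, G=red, H=green, I=blue. No two adjacent vertices share a color.

3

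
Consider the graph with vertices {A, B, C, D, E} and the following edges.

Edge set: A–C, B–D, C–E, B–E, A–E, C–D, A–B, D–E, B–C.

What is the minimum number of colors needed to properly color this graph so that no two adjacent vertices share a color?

B, C, D, E are mutually adjacent (a clique of size 4), so at least 4 colors are needed.
4 colors suffice: A=yellow, B=red, C=blue, D=yellow, E=green. No two adjacent vertices share a color.

4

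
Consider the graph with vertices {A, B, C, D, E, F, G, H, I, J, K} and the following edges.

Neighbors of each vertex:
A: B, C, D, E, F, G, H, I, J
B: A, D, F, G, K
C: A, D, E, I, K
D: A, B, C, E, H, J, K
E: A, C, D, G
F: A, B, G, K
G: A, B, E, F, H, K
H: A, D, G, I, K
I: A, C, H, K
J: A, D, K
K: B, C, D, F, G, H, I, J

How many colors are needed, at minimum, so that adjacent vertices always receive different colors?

A, B, F, G are pairwise adjacent (a clique of size 4), so at least 4 colors are needed.
4 colors suffice: color red → {A, K}; color blue → {D, G, I}; color green → {B, C, H, J}; color yellow → {E, F}. Every edge joins two different colors.

4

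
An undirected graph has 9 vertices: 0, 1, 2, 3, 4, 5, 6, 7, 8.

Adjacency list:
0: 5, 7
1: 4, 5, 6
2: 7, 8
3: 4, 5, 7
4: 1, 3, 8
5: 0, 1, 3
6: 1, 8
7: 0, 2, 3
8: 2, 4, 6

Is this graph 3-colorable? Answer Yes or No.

Yes

The chromatic number is 3. The cycle 3-7-2-8-4-3 has odd length 5, so it cannot be 2-colored; at least 3 colors are needed.
3 colors suffice: 0=b, 1=b, 2=c, 3=b, 4=a, 5=a, 6=a, 7=a, 8=b.
That is already a proper 3-coloring.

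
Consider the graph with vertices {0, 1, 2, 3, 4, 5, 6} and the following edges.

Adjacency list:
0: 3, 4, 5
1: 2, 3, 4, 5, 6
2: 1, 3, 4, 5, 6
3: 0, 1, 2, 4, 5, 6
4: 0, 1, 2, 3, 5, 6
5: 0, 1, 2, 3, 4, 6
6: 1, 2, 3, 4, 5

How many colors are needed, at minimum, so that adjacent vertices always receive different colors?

6

1, 2, 3, 4, 5, 6 are mutually adjacent (a clique of size 6), so at least 6 colors are needed.
One proper 6-coloring: 0=yellow, 1=orange, 2=purple, 3=green, 4=red, 5=blue, 6=yellow. No two adjacent vertices share a color.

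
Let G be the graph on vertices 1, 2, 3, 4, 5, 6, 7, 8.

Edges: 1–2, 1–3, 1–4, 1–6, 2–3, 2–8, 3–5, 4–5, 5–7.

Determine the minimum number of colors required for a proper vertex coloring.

3

1, 2, 3 form a triangle, so at least 3 colors are needed.
One proper 3-coloring: 1=red, 2=blue, 3=green, 4=blue, 5=red, 6=blue, 7=blue, 8=red. Each edge has distinct colors on its endpoints.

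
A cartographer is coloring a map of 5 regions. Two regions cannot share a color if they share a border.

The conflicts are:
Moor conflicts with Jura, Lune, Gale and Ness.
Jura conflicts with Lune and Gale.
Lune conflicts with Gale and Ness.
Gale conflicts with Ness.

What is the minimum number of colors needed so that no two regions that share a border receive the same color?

Moor, Jura, Lune, Gale pairwise conflict, so at least 4 colors are needed.
4 colors suffice: color 1 → {Lune}; color 2 → {Moor}; color 3 → {Gale}; color 4 → {Jura, Ness}. Each listed conflict is separated.

4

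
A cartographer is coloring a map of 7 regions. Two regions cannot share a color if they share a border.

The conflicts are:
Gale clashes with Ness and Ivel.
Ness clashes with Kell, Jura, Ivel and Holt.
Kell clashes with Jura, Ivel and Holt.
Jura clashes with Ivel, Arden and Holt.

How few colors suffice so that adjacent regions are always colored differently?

Ness, Kell, Jura, Holt are mutually in conflict, so at least 4 colors are needed.
A valid assignment using 4 colors: Gale=1, Ness=2, Kell=3, Jura=1, Ivel=4, Arden=2, Holt=4. Every pair that conflicts lands in different colors.

4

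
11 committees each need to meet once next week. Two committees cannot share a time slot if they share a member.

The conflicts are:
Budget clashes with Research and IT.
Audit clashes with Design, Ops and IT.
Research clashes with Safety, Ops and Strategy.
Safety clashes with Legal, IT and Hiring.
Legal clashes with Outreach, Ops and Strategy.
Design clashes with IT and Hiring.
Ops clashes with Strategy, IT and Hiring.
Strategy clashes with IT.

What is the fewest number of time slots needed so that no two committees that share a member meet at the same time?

3

Legal, Ops, Strategy all conflict with each other, so at least 3 time slots are needed.
3 time slots suffice: time slot 1 → {Budget, Safety, Outreach, Design, Ops}; time slot 2 → {Research, Legal, IT, Hiring}; time slot 3 → {Audit, Strategy}. Every pair that conflicts lands in different time slots.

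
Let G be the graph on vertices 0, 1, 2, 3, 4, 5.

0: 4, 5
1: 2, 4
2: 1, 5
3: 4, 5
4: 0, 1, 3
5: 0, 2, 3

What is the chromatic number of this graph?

3

The cycle 2-5-3-4-1-2 has odd length 5, so it cannot be 2-colored; at least 3 colors are needed.
One proper 3-coloring: 0=b, 1=c, 2=b, 3=b, 4=a, 5=a. Each edge has distinct colors on its endpoints.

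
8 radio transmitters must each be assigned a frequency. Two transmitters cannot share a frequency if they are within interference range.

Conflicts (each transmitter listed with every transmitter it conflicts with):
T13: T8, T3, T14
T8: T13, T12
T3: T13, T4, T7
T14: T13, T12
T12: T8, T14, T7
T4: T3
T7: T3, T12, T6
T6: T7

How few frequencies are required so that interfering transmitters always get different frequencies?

3

The cycle T8-T12-T7-T3-T13-T8 has odd length 5, so it cannot be 2-colored; at least 3 frequencies are needed.
3 frequencies suffice: T13=1, T8=3, T3=2, T14=3, T12=2, T4=1, T7=1, T6=2. Each listed conflict is separated.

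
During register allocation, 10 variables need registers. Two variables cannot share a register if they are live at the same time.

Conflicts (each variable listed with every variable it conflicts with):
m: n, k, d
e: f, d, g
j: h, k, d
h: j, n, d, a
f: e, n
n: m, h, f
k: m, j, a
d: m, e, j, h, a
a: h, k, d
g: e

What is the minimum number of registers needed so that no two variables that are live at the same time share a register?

3

j, h, d pairwise conflict, so at least 3 registers are needed.
A valid assignment using 3 registers: m=2, e=2, j=3, h=2, f=3, n=1, k=1, d=1, a=3, g=1. Each listed conflict is separated.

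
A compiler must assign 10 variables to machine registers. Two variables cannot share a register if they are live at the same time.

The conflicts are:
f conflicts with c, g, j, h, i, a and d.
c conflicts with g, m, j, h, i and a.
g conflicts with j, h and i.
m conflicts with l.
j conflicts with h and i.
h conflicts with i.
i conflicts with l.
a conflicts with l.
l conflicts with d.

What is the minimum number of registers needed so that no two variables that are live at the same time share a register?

6

f, c, g, j, h, i pairwise conflict, so at least 6 registers are needed.
6 registers suffice: f=1, c=2, g=4, m=3, j=5, h=6, i=3, a=3, l=1, d=2. No two conflicting variables share a register.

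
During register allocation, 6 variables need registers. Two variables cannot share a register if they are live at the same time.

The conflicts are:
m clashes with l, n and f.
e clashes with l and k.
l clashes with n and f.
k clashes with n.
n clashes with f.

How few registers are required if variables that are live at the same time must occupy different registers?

m, l, n, f pairwise conflict, so at least 4 registers are needed.
4 registers suffice: m=3, e=2, l=1, k=1, n=2, f=4. Every pair that conflicts lands in different registers.

4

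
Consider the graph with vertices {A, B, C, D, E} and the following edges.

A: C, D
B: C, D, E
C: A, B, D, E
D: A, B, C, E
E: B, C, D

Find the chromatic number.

B, C, D, E are pairwise adjacent (a clique of size 4), so at least 4 colors are needed.
One proper 4-coloring: A=3, B=4, C=1, D=2, E=3. No two adjacent vertices share a color.

4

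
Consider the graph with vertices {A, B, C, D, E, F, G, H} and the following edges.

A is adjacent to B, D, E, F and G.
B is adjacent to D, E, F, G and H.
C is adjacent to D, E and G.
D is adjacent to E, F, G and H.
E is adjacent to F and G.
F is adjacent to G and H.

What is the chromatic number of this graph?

A, B, D, E, F, G form a clique, so at least 6 colors are needed.
6 colors suffice: color 1 → {D}; color 2 → {B, C}; color 3 → {G, H}; color 4 → {E}; color 5 → {F}; color 6 → {A}. No two adjacent vertices share a color.

6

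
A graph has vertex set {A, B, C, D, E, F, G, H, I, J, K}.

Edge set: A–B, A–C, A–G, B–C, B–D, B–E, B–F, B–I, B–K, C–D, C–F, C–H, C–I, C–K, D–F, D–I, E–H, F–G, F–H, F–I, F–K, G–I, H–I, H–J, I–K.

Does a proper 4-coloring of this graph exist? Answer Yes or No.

No

B, C, F, I, K form a clique, so at least 5 colors are needed.
So 4 colors are not enough.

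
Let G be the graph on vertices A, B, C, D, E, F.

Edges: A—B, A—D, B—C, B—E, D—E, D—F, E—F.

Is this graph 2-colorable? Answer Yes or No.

No

D, E, F form a triangle, so at least 3 colors are needed.
So 2 colors are not enough.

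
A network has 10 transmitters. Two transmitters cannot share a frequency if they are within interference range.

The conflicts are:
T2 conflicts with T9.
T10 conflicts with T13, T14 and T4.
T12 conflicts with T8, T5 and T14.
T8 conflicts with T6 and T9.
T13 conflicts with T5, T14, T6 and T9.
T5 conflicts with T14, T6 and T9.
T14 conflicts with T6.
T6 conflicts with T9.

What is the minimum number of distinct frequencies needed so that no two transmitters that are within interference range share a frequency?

T13, T5, T14, T6 pairwise conflict, so at least 4 frequencies are needed.
4 frequencies suffice: frequency 1 → {T2, T12, T13, T4}; frequency 2 → {T14, T9}; frequency 3 → {T10, T6}; frequency 4 → {T8, T5}. No two conflicting transmitters share a frequency.

4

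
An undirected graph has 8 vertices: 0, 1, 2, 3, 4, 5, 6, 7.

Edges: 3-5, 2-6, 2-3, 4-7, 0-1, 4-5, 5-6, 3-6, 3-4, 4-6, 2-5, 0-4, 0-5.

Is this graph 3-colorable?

2, 3, 5, 6 form a clique, so at least 4 colors are needed.
So 3 colors are not enough.

No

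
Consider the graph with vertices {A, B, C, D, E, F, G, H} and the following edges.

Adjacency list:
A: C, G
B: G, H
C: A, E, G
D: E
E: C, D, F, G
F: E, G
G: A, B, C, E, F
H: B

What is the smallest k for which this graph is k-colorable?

A, C, G are pairwise adjacent, so at least 3 colors are needed.
3 colors suffice: color red → {D, G, H}; color blue → {A, B, E}; color green → {C, F}. Every edge joins two different colors.

3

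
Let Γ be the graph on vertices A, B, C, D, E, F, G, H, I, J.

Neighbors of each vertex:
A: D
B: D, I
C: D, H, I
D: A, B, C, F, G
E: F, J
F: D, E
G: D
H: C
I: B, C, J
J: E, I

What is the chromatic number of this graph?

B and D are adjacent, so at least 2 colors are needed.
One proper 2-coloring: A=blue, B=blue, C=blue, D=red, E=red, F=blue, G=blue, H=red, I=red, J=blue. Every edge joins two different colors.

2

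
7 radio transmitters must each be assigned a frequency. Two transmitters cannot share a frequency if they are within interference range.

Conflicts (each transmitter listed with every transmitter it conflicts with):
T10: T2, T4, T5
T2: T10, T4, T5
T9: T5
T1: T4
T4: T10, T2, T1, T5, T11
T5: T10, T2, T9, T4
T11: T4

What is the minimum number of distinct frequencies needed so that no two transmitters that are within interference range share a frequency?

T10, T2, T4, T5 all conflict with each other, so at least 4 frequencies are needed.
Using 4 frequencies: T10=4, T2=3, T9=1, T1=2, T4=1, T5=2, T11=2. Every pair that conflicts lands in different frequencies.

4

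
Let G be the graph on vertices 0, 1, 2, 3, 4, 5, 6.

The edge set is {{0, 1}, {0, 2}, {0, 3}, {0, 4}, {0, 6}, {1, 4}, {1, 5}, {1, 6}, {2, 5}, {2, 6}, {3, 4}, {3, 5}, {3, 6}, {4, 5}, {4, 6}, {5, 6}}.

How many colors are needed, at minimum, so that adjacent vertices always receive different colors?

4

1, 4, 5, 6 are mutually adjacent (a clique of size 4), so at least 4 colors are needed.
4 colors suffice: color a → {6}; color b → {2, 4}; color c → {0, 5}; color d → {1, 3}. Each edge has distinct colors on its endpoints.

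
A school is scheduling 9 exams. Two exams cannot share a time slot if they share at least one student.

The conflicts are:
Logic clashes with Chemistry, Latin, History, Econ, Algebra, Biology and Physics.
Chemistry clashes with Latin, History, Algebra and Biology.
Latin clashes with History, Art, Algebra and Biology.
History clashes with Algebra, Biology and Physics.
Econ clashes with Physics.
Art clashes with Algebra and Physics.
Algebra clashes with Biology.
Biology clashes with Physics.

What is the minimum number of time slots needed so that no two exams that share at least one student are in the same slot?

Logic, Chemistry, Latin, History, Algebra, Biology are mutually in conflict, so at least 6 time slots are needed.
6 time slots suffice: time slot 1 → {Logic, Art}; time slot 2 → {History, Econ}; time slot 3 → {Algebra, Physics}; time slot 4 → {Biology}; time slot 5 → {Latin}; time slot 6 → {Chemistry}. Each listed conflict is separated.

6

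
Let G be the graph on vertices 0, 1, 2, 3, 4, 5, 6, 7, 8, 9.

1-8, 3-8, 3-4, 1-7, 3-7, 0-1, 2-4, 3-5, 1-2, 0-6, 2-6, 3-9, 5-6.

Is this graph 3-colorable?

Yes

The chromatic number is 3. The cycle 6-2-4-3-5-6 has odd length 5, so it cannot be 2-colored; at least 3 colors are needed.
3 colors suffice: color red → {1, 3, 6}; color blue → {0, 2, 5, 7, 8, 9}; color green → {4}.
That is already a proper 3-coloring.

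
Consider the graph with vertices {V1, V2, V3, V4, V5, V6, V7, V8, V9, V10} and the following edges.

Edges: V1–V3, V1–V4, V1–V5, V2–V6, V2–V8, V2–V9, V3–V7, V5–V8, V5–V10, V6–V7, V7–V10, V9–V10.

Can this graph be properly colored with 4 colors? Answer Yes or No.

Yes

The chromatic number is 3. The cycle V6-V2-V9-V10-V7-V6 has odd length 5, so it cannot be 2-colored; at least 3 colors are needed.
3 colors suffice: color red → {V2, V4, V5, V7}; color blue → {V1, V6, V8, V10}; color green → {V3, V9}.
Since 4 ≥ 3, a proper 4-coloring certainly exists.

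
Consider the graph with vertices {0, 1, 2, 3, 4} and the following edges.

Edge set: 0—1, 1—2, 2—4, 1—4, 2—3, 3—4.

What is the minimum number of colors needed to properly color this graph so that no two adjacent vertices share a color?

2, 3, 4 are pairwise adjacent, so at least 3 colors are needed.
A valid assignment using 3 colors: 0=red, 1=green, 2=blue, 3=green, 4=red. Every edge joins two different colors.

3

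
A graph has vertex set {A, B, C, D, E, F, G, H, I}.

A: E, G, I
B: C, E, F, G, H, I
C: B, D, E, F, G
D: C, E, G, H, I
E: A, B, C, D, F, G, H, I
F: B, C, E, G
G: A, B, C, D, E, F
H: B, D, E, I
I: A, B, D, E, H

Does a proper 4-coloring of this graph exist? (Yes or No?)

No

B, C, E, F, G are pairwise adjacent (a clique of size 5), so at least 5 colors are needed.
So 4 colors are not enough.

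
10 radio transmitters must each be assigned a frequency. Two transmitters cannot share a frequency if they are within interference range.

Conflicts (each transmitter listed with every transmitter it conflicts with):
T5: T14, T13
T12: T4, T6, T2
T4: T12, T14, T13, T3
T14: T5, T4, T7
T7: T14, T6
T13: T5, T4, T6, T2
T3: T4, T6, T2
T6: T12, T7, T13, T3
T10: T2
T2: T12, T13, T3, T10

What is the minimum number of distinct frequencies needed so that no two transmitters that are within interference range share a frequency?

The cycle T7-T14-T5-T13-T6-T7 has odd length 5, so it cannot be 2-colored; at least 3 frequencies are needed.
3 frequencies suffice: frequency 1 → {T5, T4, T6, T2}; frequency 2 → {T12, T14, T13, T3, T10}; frequency 3 → {T7}. Every pair that conflicts lands in different frequencies.

3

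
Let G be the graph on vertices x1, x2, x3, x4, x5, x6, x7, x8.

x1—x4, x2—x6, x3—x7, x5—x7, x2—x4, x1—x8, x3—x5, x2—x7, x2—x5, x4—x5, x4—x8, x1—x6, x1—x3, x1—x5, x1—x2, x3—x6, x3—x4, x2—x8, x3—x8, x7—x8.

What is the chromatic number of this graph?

x1, x2, x4, x8 are pairwise adjacent (a clique of size 4), so at least 4 colors are needed.
4 colors suffice: color red → {x2, x3}; color blue → {x1, x7}; color green → {x5, x6, x8}; color yellow → {x4}. No two adjacent vertices share a color.

4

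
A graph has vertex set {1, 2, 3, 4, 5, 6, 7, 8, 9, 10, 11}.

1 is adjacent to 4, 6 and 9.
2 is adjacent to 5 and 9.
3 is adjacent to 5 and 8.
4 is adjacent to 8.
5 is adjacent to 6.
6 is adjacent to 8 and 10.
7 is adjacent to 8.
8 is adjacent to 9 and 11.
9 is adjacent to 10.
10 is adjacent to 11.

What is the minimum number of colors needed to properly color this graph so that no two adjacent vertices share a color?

The cycle 10-9-2-5-6-10 has odd length 5, so it cannot be 2-colored; at least 3 colors are needed.
3 colors suffice: color a → {1, 5, 8, 10}; color b → {3, 4, 6, 7, 9, 11}; color c → {2}. Each edge has distinct colors on its endpoints.

3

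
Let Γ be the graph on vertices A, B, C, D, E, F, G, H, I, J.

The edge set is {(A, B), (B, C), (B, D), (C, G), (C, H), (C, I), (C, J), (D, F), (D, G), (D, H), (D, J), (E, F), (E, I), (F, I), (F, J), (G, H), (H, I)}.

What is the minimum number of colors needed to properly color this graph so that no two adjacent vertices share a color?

D, F, J form a triangle, so at least 3 colors are needed.
One proper 3-coloring: A=1, B=2, C=1, D=1, E=1, F=2, G=3, H=2, I=3, J=3. Every edge joins two different colors.

3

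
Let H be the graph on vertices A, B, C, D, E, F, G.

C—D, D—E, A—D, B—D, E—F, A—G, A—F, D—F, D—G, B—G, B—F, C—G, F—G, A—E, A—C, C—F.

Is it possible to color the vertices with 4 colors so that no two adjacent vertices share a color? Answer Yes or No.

A, C, D, F, G are mutually adjacent (a clique of size 5), so at least 5 colors are needed.
So 4 colors are not enough.

No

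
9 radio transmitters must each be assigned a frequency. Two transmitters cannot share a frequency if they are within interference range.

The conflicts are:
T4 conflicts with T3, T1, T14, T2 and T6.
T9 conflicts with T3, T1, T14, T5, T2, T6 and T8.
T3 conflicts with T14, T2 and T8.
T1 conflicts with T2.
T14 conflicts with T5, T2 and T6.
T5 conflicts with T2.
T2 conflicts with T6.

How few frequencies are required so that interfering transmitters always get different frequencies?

4

T4, T3, T14, T2 pairwise conflict, so at least 4 frequencies are needed.
Using 4 frequencies: T4=2, T9=2, T3=4, T1=3, T14=3, T5=4, T2=1, T6=4, T8=1. Each listed conflict is separated.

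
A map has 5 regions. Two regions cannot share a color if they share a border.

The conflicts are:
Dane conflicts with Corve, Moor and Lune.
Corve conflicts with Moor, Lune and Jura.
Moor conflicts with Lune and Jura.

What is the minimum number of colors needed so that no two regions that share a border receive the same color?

Dane, Corve, Moor, Lune all conflict with each other, so at least 4 colors are needed.
4 colors suffice: color 1 → {Corve}; color 2 → {Moor}; color 3 → {Lune, Jura}; color 4 → {Dane}. No two conflicting regions share a color.

4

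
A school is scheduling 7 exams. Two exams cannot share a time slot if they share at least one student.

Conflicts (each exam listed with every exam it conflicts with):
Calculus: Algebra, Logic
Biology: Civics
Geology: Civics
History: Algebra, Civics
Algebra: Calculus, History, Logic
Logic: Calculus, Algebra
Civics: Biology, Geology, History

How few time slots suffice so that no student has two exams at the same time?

3

Calculus, Algebra, Logic all conflict with each other, so at least 3 time slots are needed.
Using 3 time slots: Calculus=2, Biology=2, Geology=2, History=2, Algebra=1, Logic=3, Civics=1. Every pair that conflicts lands in different time slots.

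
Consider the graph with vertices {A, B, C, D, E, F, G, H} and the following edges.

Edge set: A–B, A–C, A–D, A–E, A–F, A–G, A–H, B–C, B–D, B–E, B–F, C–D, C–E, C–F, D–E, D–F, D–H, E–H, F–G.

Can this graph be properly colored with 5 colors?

The chromatic number is 5. A, B, C, D, F are pairwise adjacent (a clique of size 5), so at least 5 colors are needed.
5 colors suffice: A=red, B=purple, C=green, D=blue, E=yellow, F=yellow, G=blue, H=green.
That is already a proper 5-coloring.

Yes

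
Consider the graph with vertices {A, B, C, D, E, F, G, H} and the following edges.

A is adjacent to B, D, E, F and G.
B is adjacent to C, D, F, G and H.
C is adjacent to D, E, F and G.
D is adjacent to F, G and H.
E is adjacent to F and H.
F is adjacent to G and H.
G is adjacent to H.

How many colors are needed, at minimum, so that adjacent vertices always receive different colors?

B, C, D, F, G form a clique, so at least 5 colors are needed.
One proper 5-coloring: A=5, B=3, C=5, D=2, E=2, F=1, G=4, H=5. Each edge has distinct colors on its endpoints.

5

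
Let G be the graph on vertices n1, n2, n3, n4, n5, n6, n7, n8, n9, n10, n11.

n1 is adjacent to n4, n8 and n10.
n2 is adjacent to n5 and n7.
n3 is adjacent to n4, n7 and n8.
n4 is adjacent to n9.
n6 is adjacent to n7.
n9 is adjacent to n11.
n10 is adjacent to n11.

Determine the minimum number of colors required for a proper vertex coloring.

The cycle n10-n1-n4-n9-n11-n10 has odd length 5, so it cannot be 2-colored; at least 3 colors are needed.
One proper 3-coloring: n1=1, n2=1, n3=1, n4=2, n5=2, n6=1, n7=2, n8=2, n9=3, n10=2, n11=1. Each edge has distinct colors on its endpoints.

3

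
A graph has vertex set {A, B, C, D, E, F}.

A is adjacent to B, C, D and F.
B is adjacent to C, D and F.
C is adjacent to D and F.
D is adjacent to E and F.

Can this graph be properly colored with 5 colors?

The chromatic number is 5. A, B, C, D, F are mutually adjacent (a clique of size 5), so at least 5 colors are needed.
5 colors suffice: color red → {D}; color blue → {C, E}; color green → {F}; color yellow → {A}; color purple → {B}.
That is already a proper 5-coloring.

Yes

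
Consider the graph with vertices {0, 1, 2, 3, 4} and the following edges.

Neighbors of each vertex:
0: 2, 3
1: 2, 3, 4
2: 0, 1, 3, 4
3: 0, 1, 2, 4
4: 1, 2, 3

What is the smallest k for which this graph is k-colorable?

1, 2, 3, 4 are mutually adjacent (a clique of size 4), so at least 4 colors are needed.
One proper 4-coloring: 0=c, 1=c, 2=a, 3=b, 4=d. Each edge has distinct colors on its endpoints.

4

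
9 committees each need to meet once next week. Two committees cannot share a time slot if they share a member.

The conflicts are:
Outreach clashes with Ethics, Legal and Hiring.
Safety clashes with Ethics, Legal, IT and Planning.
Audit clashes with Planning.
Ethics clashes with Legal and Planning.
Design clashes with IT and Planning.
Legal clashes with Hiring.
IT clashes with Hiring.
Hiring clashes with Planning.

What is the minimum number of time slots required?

3

Outreach, Legal, Hiring all conflict with each other, so at least 3 time slots are needed.
3 time slots suffice: time slot 1 → {Legal, IT, Planning}; time slot 2 → {Audit, Ethics, Design, Hiring}; time slot 3 → {Outreach, Safety}. No two conflicting committees share a time slot.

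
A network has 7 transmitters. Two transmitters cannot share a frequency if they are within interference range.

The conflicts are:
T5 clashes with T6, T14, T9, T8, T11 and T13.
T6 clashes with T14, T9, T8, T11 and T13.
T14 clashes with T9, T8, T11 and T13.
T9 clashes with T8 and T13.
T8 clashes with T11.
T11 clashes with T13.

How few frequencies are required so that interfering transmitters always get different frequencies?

5

T5, T6, T14, T9, T13 all conflict with each other, so at least 5 frequencies are needed.
5 frequencies suffice: frequency 1 → {T5}; frequency 2 → {T14}; frequency 3 → {T6}; frequency 4 → {T9, T11}; frequency 5 → {T8, T13}. No two conflicting transmitters share a frequency.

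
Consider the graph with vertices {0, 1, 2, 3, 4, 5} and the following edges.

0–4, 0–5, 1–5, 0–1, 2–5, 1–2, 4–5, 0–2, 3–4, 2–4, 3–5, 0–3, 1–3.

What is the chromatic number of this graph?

4

0, 1, 3, 5 form a clique, so at least 4 colors are needed.
A valid assignment using 4 colors: 0=red, 1=yellow, 2=green, 3=green, 4=yellow, 5=blue. Each edge has distinct colors on its endpoints.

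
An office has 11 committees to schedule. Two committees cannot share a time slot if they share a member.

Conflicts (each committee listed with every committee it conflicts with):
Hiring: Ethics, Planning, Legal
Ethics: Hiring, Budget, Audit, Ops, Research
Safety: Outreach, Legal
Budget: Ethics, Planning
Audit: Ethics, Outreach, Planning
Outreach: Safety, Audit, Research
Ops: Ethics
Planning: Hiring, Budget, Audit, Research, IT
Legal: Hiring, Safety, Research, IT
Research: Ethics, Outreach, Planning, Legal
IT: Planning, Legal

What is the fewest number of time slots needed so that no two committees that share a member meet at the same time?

2

Legal and IT conflict, so at least 2 time slots are needed.
A valid assignment using 2 time slots: Hiring=2, Ethics=1, Safety=2, Budget=2, Audit=2, Outreach=1, Ops=2, Planning=1, Legal=1, Research=2, IT=2. Every pair that conflicts lands in different time slots.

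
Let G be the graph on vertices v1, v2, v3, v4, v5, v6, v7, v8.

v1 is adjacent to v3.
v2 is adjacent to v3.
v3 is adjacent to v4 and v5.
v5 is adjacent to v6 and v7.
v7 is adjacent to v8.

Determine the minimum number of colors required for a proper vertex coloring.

2

v5 and v6 are adjacent, so at least 2 colors are needed.
2 colors suffice: v1=B, v2=B, v3=R, v4=B, v5=B, v6=R, v7=R, v8=B. Every edge joins two different colors.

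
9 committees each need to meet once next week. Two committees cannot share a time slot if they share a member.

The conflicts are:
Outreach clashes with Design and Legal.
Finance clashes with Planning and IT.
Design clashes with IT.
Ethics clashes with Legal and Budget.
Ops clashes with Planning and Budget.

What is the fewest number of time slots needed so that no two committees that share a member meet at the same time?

3

The cycle IT-Design-Outreach-Legal-Ethics-Budget-Ops-Planning-Finance-IT has odd length 9, so it cannot be 2-colored; at least 3 time slots are needed.
Using 3 time slots: Outreach=2, Finance=1, Design=1, Ethics=1, Ops=1, Planning=2, Legal=3, IT=2, Budget=2. No two conflicting committees share a time slot.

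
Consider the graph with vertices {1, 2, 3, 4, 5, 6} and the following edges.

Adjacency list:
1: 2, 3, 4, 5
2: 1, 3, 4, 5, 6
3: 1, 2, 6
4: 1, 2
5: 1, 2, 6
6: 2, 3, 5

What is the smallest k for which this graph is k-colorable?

3

1, 2, 4 are pairwise adjacent, so at least 3 colors are needed.
One proper 3-coloring: 1=blue, 2=red, 3=green, 4=green, 5=green, 6=blue. No two adjacent vertices share a color.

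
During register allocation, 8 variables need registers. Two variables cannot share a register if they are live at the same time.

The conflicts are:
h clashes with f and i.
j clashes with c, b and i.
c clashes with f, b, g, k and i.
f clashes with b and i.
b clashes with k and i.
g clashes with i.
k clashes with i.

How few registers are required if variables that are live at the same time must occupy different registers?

j, c, b, i are mutually in conflict, so at least 4 registers are needed.
4 registers suffice: h=2, j=4, c=2, f=4, b=3, g=3, k=4, i=1. No two conflicting variables share a register.

4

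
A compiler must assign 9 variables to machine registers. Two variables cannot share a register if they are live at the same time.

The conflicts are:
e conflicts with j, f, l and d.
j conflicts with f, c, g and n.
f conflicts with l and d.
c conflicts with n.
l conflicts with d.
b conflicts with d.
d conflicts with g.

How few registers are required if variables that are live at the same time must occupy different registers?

e, f, l, d all conflict with each other, so at least 4 registers are needed.
Using 4 registers: e=3, j=1, f=2, c=2, l=4, b=2, d=1, g=2, n=3. No two conflicting variables share a register.

4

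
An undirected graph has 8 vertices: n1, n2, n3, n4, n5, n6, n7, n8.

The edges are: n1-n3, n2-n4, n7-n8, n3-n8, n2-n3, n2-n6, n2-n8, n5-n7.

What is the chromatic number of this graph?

3

n2, n3, n8 form a triangle, so at least 3 colors are needed.
3 colors suffice: color red → {n1, n2, n7}; color blue → {n3, n4, n5, n6}; color green → {n8}. No two adjacent vertices share a color.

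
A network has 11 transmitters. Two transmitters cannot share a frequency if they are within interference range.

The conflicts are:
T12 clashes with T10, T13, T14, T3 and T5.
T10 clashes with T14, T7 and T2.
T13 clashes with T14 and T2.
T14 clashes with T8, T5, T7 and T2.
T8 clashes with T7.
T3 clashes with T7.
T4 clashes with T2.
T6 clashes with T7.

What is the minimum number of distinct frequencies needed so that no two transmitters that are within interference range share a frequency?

3

T12, T13, T14 are mutually in conflict, so at least 3 frequencies are needed.
A valid assignment using 3 frequencies: T12=2, T10=3, T13=3, T14=1, T8=3, T3=1, T5=3, T4=1, T6=1, T7=2, T2=2. Every pair that conflicts lands in different frequencies.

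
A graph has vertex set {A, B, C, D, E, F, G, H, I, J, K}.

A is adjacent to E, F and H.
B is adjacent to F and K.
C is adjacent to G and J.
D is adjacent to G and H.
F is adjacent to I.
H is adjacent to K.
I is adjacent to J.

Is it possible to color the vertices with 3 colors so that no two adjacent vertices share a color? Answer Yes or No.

Yes

The chromatic number is 3. The cycle F-A-H-K-B-F has odd length 5, so it cannot be 2-colored; at least 3 colors are needed.
3 colors suffice: color red → {E, F, G, H, J}; color blue → {A, B, C, D, I}; color green → {K}.
That is already a proper 3-coloring.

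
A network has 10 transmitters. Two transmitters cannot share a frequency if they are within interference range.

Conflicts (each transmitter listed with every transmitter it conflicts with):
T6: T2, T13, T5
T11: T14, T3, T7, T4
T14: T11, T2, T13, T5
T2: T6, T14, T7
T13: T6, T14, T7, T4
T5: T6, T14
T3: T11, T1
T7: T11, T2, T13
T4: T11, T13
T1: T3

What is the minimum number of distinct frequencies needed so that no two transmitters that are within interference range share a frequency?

2

T6 and T13 conflict, so at least 2 frequencies are needed.
2 frequencies suffice: frequency 1 → {T11, T2, T13, T5, T1}; frequency 2 → {T6, T14, T3, T7, T4}. Every pair that conflicts lands in different frequencies.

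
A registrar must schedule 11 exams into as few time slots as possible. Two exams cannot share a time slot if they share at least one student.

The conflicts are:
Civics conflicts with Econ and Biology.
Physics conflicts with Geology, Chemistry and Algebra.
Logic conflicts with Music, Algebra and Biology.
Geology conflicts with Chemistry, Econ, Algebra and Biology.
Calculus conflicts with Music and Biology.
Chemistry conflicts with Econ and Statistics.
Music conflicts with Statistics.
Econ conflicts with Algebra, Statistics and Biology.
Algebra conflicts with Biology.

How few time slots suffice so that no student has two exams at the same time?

4

Geology, Econ, Algebra, Biology are mutually in conflict, so at least 4 time slots are needed.
4 time slots suffice: time slot 1 → {Chemistry, Music, Biology}; time slot 2 → {Physics, Logic, Calculus, Econ}; time slot 3 → {Civics, Geology, Statistics}; time slot 4 → {Algebra}. Each listed conflict is separated.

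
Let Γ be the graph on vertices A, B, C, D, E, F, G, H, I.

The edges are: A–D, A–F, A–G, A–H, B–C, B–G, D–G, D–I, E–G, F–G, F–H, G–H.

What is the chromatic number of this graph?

A, F, G, H are mutually adjacent (a clique of size 4), so at least 4 colors are needed.
4 colors suffice: color 1 → {C, G, I}; color 2 → {A, B, E}; color 3 → {D, F}; color 4 → {H}. No two adjacent vertices share a color.

4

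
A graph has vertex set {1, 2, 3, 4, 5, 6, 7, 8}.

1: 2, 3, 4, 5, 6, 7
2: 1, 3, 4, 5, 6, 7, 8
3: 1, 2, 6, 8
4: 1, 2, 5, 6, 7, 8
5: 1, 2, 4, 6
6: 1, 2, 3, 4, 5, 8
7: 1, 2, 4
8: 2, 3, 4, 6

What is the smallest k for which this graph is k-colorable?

5

1, 2, 4, 5, 6 are pairwise adjacent (a clique of size 5), so at least 5 colors are needed.
5 colors suffice: color red → {2}; color blue → {1, 8}; color green → {3, 4}; color yellow → {6, 7}; color purple → {5}. Every edge joins two different colors.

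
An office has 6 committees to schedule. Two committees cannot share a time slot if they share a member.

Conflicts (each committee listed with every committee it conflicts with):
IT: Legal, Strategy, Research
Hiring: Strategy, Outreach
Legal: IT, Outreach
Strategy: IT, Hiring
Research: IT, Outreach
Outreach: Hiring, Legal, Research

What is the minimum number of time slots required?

3

The cycle Outreach-Legal-IT-Strategy-Hiring-Outreach has odd length 5, so it cannot be 2-colored; at least 3 time slots are needed.
3 time slots suffice: time slot 1 → {IT, Outreach}; time slot 2 → {Legal, Strategy, Research}; time slot 3 → {Hiring}. No two conflicting committees share a time slot.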